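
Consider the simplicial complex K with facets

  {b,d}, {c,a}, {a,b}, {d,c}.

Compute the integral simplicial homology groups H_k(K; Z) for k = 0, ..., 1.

H_0 = Z,  H_1 = Z.

Order the vertices as a < b < c < d. Listing each simplex with vertices in this order, K has dimension 1 with simplices:

  0-simplices (4): a, b, c, d
  1-simplices (4): ab, ac, bd, cd

Hence C_0 ≅ Z^4, C_1 ≅ Z^4.

Boundary ∂_1: C_1 → C_0 sends each edge [p,q] (with p < q) to q − p.
The 4×4 boundary matrix has rank 3 and Smith normal form diag(1,1,1).

From H_k ≅ ker(∂_k) / im(∂_{k+1}) we obtain:

  H_0: rank C_0 − rank ∂_1 = 4 − 3 = 1, and the invariant factors of ∂_1 are all 1, so H_0 ≅ Z.
  H_1: rank ker ∂_1 − rank ∂_2 = (4 − 3) − 0 = 1, and there is no ∂_2, so H_1 ≅ Z.

(K is a triangulation of the circle S^1.)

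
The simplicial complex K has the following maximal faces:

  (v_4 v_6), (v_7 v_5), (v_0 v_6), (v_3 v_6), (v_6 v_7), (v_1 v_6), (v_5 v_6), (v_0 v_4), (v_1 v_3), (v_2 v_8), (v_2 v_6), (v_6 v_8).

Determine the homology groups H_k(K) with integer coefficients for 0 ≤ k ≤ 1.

K has 9 vertices, 12 edges.
rank ∂_0 = 0, rank ∂_1 = 8 ⇒ b_0 = 9 − 0 − 8 = 1; all invariant factors of ∂_1 are 1 so no torsion. So H_0 ≅ Z.
rank ∂_1 = 8, rank ∂_2 = 0 ⇒ b_1 = 12 − 8 − 0 = 4. So H_1 ≅ Z^4.

H_0 = Z,  H_1 = Z^4.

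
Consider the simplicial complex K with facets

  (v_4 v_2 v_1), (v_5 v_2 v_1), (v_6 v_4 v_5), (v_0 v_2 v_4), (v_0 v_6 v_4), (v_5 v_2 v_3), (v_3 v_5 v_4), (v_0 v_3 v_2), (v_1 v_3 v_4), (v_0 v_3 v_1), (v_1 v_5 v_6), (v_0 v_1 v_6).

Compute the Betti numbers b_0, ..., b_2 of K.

b_0 = 1, b_1 = 0, b_2 = 0.

Fix the vertex order v_0 < v_1 < v_2 < v_3 < v_4 < v_5 < v_6 and write every simplex with vertices in increasing order. Then dim K = 2 and the simplices of K are:

  0-simplices (7): [v_0], [v_1], [v_2], [v_3], [v_4], [v_5], [v_6]
  1-simplices (18): (18 of them)
  2-simplices (12): (12 of them)

Hence C_0 ≅ Z^7, C_1 ≅ Z^18, C_2 ≅ Z^12.

The boundary map ∂_1: C_1 → C_0 is given by ∂[p,q] = [q] − [p]. For instance
  ∂[v_0,v_1] = [v_1] − [v_0].
This gives a 7×18 integer matrix of rank 6; reducing to Smith normal form yields diagonal entries (1,1,1,1,1,1).

The boundary map ∂_2: C_2 → C_1 acts by ∂[p,q,r] = [q,r] − [p,r] + [p,q]. For instance
  ∂[v_0,v_2,v_3] = [v_2,v_3] − [v_0,v_3] + [v_0,v_2],
  ∂[v_4,v_5,v_6] = [v_5,v_6] − [v_4,v_6] + [v_4,v_5].
The resulting 18×12 matrix has rank 12, and its Smith normal form has invariant factors (1,1,1,1,1,1,1,1,1,1,1,2).

From H_k ≅ ker(∂_k) / im(∂_{k+1}) we obtain:

  H_0: rank C_0 − rank ∂_1 = 7 − 6 = 1, and the invariant factors of ∂_1 are all 1, so H_0 = Z.
  H_1: rank ker ∂_1 − rank ∂_2 = (18 − 6) − 12 = 0, and ∂_2 has invariant factor 2 > 1, so H_1 = Z_2.
  H_2: rank ker ∂_2 − rank ∂_3 = (12 − 12) − 0 = 0, and there is no ∂_3, so H_2 = 0.

As a check, the Euler characteristic is 7 − 18 + 12 = 1, which agrees with 1 − 0 + 0 = 1.

Hence the Betti numbers are b_0 = 1, b_1 = 0, b_2 = 0.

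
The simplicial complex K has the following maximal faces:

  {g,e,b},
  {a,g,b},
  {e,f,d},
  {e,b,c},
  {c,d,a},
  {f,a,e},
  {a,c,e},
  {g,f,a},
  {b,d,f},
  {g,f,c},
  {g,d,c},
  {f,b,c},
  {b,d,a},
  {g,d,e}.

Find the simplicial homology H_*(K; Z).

Take the total order a < b < c < d < e < f < g on the vertex set. Then K (dimension 2) consists of the simplices:

  0-simplices (7): a, b, c, d, e, f, g
  1-simplices (21): ab, ac, ad, ae, af, ag, bc, bd, be, bf, bg, cd, ce, cf, cg, de, df, dg, ef, eg, fg
  2-simplices (14): abd, abg, acd, ace, aef, afg, bce, bcf, bdf, beg, cdg, cfg, def, deg

Hence C_0 ≅ Z^7, C_1 ≅ Z^21, C_2 ≅ Z^14.

The boundary map ∂_1: C_1 → C_0 sends each edge [p,q] (with p < q) to q − p. For instance
  ∂af = f − a.
As a 7×21 matrix over Z this has rank 6, with invariant factors (1,1,1,1,1,1).

∂_2: C_2 → C_1 sends each 2-simplex [p,q,r] to [q,r] − [p,r] + [p,q]. For instance
  ∂deg = eg − dg + de,
  ∂afg = fg − ag + af.
This gives a 21×14 integer matrix of rank 13; reducing to Smith normal form yields diagonal entries (1,1,1,1,1,1,1,1,1,1,1,1,1).

Now H_k = ker ∂_k / im ∂_{k+1}, so:

  H_0: rank C_0 − rank ∂_1 = 7 − 6 = 1, and the invariant factors of ∂_1 are all 1, so H_0 ≅ Z.
  H_1: rank ker ∂_1 − rank ∂_2 = (21 − 6) − 13 = 2, and the invariant factors of ∂_2 are all 1, so H_1 ≅ Z^2.
  H_2: rank ker ∂_2 − rank ∂_3 = (14 − 13) − 0 = 1, and there is no ∂_3, so H_2 ≅ Z.

(K is a triangulation of the torus T^2.)

H_0 = Z,  H_1 = Z^2,  H_2 = Z.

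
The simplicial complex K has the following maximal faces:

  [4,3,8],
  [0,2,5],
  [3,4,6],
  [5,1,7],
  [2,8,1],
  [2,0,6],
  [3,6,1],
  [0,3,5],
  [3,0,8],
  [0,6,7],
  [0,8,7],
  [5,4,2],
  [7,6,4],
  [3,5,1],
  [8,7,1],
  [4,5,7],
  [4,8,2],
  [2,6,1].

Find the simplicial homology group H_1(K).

We work with the vertex ordering 0 < 1 < 2 < 3 < 4 < 5 < 6 < 7 < 8. The simplices of K, each written with vertices in increasing order, are:

  0-simplices (9): [0], [1], [2], [3], [4], [5], [6], [7], [8]
  1-simplices (27): (27 of them)
  2-simplices (18): [0,2,5], [0,2,6], [0,3,5], [0,3,8], [0,6,7], [0,7,8], [1,2,6], [1,2,8], [1,3,5], [1,3,6], [1,5,7], [1,7,8], [2,4,5], [2,4,8], [3,4,6], [3,4,8], [4,5,7], [4,6,7]

so the chain groups are C_0 ≅ Z^9, C_1 ≅ Z^27, C_2 ≅ Z^18.

∂_1: C_1 → C_0 maps an edge to its endpoints' difference, ∂[p,q] = q − p. For instance
  ∂[0,6] = [6] − [0].
This gives a 9×27 integer matrix of rank 8; reducing to Smith normal form yields diagonal entries (1,1,1,1,1,1,1,1).

∂_2: C_2 → C_1 acts by ∂[p,q,r] = [q,r] − [p,r] + [p,q]. For instance
  ∂[1,5,7] = [5,7] − [1,7] + [1,5],
  ∂[1,2,8] = [2,8] − [1,8] + [1,2].
The 27×18 boundary matrix has rank 17 and Smith normal form diag(1,1,1,1,1,1,1,1,1,1,1,1,1,1,1,1,1).

Computing H_k = (kernel of ∂_k) / (image of ∂_{k+1}):

  H_1: rank ker ∂_1 − rank ∂_2 = (27 − 8) − 17 = 2, and the invariant factors of ∂_2 are all 1, so H_1 ≅ Z^2.

H_1 = Z^2.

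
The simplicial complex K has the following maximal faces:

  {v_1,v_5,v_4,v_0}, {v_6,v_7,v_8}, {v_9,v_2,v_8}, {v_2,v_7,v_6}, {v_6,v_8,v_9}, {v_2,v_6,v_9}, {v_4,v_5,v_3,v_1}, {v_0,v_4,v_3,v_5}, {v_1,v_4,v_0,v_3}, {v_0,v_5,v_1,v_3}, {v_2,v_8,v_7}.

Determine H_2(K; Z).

H_2 ≅ Z.

We work with the vertex ordering v_0 < v_1 < v_2 < v_3 < v_4 < v_5 < v_6 < v_7 < v_8 < v_9. The simplices of K, each written with vertices in increasing order, are:

  0-simplices (10): [v_0], [v_1], [v_2], [v_3], [v_4], [v_5], [v_6], [v_7], [v_8], [v_9]
  1-simplices (19): (19 of them)
  2-simplices (16): (16 of them)
  3-simplices (5): [v_0,v_1,v_3,v_4], [v_0,v_1,v_3,v_5], [v_0,v_1,v_4,v_5], [v_0,v_3,v_4,v_5], [v_1,v_3,v_4,v_5]

giving chain groups C_0 ≅ Z^10, C_1 ≅ Z^19, C_2 ≅ Z^16, C_3 ≅ Z^5.

The boundary map ∂_1: C_1 → C_0 sends each edge [p,q] (with p < q) to q − p.
As a 10×19 matrix over Z this has rank 8, with invariant factors (1,1,1,1,1,1,1,1).

∂_2: C_2 → C_1 maps a triangle to the signed sum of its edges. For instance
  ∂[v_2,v_6,v_9] = [v_6,v_9] − [v_2,v_9] + [v_2,v_6],
  ∂[v_0,v_1,v_4] = [v_1,v_4] − [v_0,v_4] + [v_0,v_1].
As a 19×16 matrix over Z this has rank 11, with invariant factors (1,1,1,1,1,1,1,1,1,1,1).

Boundary ∂_3: C_3 → C_2 sends each 3-simplex σ to the alternating sum Σ_i (−1)^i (σ with its i-th vertex removed). For instance
  ∂[v_0,v_1,v_3,v_4] = [v_1,v_3,v_4] − [v_0,v_3,v_4] + [v_0,v_1,v_4] − [v_0,v_1,v_3],
  ∂[v_0,v_1,v_4,v_5] = [v_1,v_4,v_5] − [v_0,v_4,v_5] + [v_0,v_1,v_5] − [v_0,v_1,v_4].
The resulting 16×5 matrix has rank 4, and its Smith normal form has invariant factors (1,1,1,1).

Computing H_k = (kernel of ∂_k) / (image of ∂_{k+1}):

  H_2: rank ker ∂_2 − rank ∂_3 = (16 − 11) − 4 = 1, and the invariant factors of ∂_3 are all 1, so H_2 ≅ Z.

(K is a triangulation of the disjoint union of the 2-sphere S^2 and the 3-sphere S^3.)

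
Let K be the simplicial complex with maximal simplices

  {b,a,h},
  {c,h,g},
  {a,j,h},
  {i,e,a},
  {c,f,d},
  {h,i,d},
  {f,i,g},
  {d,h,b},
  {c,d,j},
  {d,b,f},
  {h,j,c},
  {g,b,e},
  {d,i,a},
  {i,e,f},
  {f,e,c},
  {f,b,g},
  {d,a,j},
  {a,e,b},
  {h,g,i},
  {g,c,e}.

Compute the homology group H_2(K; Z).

H_2 = 0.

Order the vertices as a < b < c < d < e < f < g < h < i < j. Listing each simplex with vertices in this order, K has dimension 2 with simplices:

  0-simplices (10): a, b, c, d, e, f, g, h, i, j
  1-simplices (30): ab, ad, ae, ah, ai, aj, bd, be, bf, bg, bh, cd, ce, cf, cg, ch, cj, df, dh, di, dj, ef, eg, ei, fg, fi, gh, gi, hi, hj
  2-simplices (20): abe, abh, adi, adj, aei, ahj, bdf, bdh, beg, bfg, cdf, cdj, cef, ceg, cgh, chj, dhi, efi, fgi, ghi

so the chain groups are C_0 ≅ Z^10, C_1 ≅ Z^30, C_2 ≅ Z^20.

Boundary ∂_1: C_1 → C_0 maps an edge to its endpoints' difference, ∂[p,q] = q − p.
The resulting 10×30 matrix has rank 9, and its Smith normal form has invariant factors (1,1,1,1,1,1,1,1,1).

Boundary ∂_2: C_2 → C_1 sends each 2-simplex [p,q,r] to [q,r] − [p,r] + [p,q]. For instance
  ∂cdj = dj − cj + cd,
  ∂dhi = hi − di + dh.
The resulting 30×20 matrix has rank 20, and its Smith normal form has invariant factors (1,1,1,1,1,1,1,1,1,1,1,1,1,1,1,1,1,1,1,2).

Reading off H_k = ker ∂_k / im ∂_{k+1}:

  H_2: rank ker ∂_2 − rank ∂_3 = (20 − 20) − 0 = 0, and there is no ∂_3, so H_2 = 0.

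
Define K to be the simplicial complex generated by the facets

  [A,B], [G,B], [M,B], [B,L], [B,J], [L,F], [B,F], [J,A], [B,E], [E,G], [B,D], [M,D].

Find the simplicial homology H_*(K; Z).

Take the total order A < B < D < E < F < G < J < L < M on the vertex set. Then K (dimension 1) consists of the simplices:

  0-simplices (9): A, B, D, E, F, G, J, L, M
  1-simplices (12): AB, AJ, BD, BE, BF, BG, BJ, BL, BM, DM, EG, FL

Hence C_0 ≅ Z^9, C_1 ≅ Z^12.

∂_1: C_1 → C_0 maps an edge to its endpoints' difference, ∂[p,q] = q − p. For instance
  ∂DM = M − D.
The resulting 9×12 matrix has rank 8, and its Smith normal form has invariant factors (1,1,1,1,1,1,1,1).

Computing H_k = (kernel of ∂_k) / (image of ∂_{k+1}):

  H_0: rank C_0 − rank ∂_1 = 9 − 8 = 1, and the invariant factors of ∂_1 are all 1, so H_0 = Z.
  H_1: rank ker ∂_1 − rank ∂_2 = (12 − 8) − 0 = 4, and there is no ∂_2, so H_1 = Z^4.

As a check, the Euler characteristic is 9 − 12 = -3, which agrees with 1 − 4 = -3.

H_0 = Z,  H_1 = Z^4.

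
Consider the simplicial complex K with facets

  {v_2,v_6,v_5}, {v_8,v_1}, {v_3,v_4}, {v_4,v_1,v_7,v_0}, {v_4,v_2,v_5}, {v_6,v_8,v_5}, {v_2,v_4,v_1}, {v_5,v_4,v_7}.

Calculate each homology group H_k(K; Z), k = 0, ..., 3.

H_0 = Z,  H_1 = Z,  H_2 = 0,  H_3 = 0.

Take the total order v_0 < v_1 < v_2 < v_3 < v_4 < v_5 < v_6 < v_7 < v_8 on the vertex set. Then K (dimension 3) consists of the simplices:

  0-simplices (9): [v_0], [v_1], [v_2], [v_3], [v_4], [v_5], [v_6], [v_7], [v_8]
  1-simplices (17): (17 of them)
  2-simplices (9): [v_0,v_1,v_4], [v_0,v_1,v_7], [v_0,v_4,v_7], [v_1,v_2,v_4], [v_1,v_4,v_7], [v_2,v_4,v_5], [v_2,v_5,v_6], [v_4,v_5,v_7], [v_5,v_6,v_8]
  3-simplices (1): [v_0,v_1,v_4,v_7]

giving chain groups C_0 ≅ Z^9, C_1 ≅ Z^17, C_2 ≅ Z^9, C_3 ≅ Z^1.

∂_1: C_1 → C_0 is given by ∂[p,q] = [q] − [p].
This gives a 9×17 integer matrix of rank 8; reducing to Smith normal form yields diagonal entries (1,1,1,1,1,1,1,1).

Boundary ∂_2: C_2 → C_1 acts by ∂[p,q,r] = [q,r] − [p,r] + [p,q]. For instance
  ∂[v_2,v_4,v_5] = [v_4,v_5] − [v_2,v_5] + [v_2,v_4],
  ∂[v_1,v_2,v_4] = [v_2,v_4] − [v_1,v_4] + [v_1,v_2].
The resulting 17×9 matrix has rank 8, and its Smith normal form has invariant factors (1,1,1,1,1,1,1,1).

Boundary ∂_3: C_3 → C_2 sends each 3-simplex σ to the alternating sum Σ_i (−1)^i (σ with its i-th vertex removed). For instance
  ∂[v_0,v_1,v_4,v_7] = [v_1,v_4,v_7] − [v_0,v_4,v_7] + [v_0,v_1,v_7] − [v_0,v_1,v_4].
The 9×1 boundary matrix has rank 1 and Smith normal form diag(1).

From H_k ≅ ker(∂_k) / im(∂_{k+1}) we obtain:

  H_0: rank C_0 − rank ∂_1 = 9 − 8 = 1, and the invariant factors of ∂_1 are all 1, so H_0 = Z.
  H_1: rank ker ∂_1 − rank ∂_2 = (17 − 8) − 8 = 1, and the invariant factors of ∂_2 are all 1, so H_1 = Z.
  H_2: rank ker ∂_2 − rank ∂_3 = (9 − 8) − 1 = 0, and the invariant factors of ∂_3 are all 1, so H_2 = 0.
  H_3: rank ker ∂_3 − rank ∂_4 = (1 − 1) − 0 = 0, and there is no ∂_4, so H_3 = 0.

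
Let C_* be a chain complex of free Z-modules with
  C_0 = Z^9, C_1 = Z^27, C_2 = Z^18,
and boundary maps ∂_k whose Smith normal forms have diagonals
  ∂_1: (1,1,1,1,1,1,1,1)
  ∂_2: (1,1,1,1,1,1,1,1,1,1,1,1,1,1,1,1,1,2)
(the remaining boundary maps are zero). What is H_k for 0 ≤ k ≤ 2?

H_0 ≅ Z,  H_1 ≅ Z ⊕ Z/2,  H_2 = 0.

H_0: b_0 = 9 − 0 − 8 = 1; torsion from ∂_1 factors > 1: none. So H_0 ≅ Z.
H_1: b_1 = 27 − 8 − 18 = 1; torsion from ∂_2 factors > 1: [2]. So H_1 ≅ Z ⊕ Z/2.
H_2: b_2 = 18 − 18 − 0 = 0; torsion from ∂_3 factors > 1: none. So H_2 ≅ 0.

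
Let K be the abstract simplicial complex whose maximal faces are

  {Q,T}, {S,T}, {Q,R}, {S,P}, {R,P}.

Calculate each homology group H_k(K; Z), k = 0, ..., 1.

H_0 = Z,  H_1 = Z.

Order the vertices as P < Q < R < S < T. Listing each simplex with vertices in this order, K has dimension 1 with simplices:

  0-simplices (5): P, Q, R, S, T
  1-simplices (5): PR, PS, QR, QT, ST

Hence C_0 ≅ Z^5, C_1 ≅ Z^5.

The boundary map ∂_1: C_1 → C_0 maps an edge to its endpoints' difference, ∂[p,q] = q − p. For instance
  ∂PS = S − P.
This gives a 5×5 integer matrix of rank 4; reducing to Smith normal form yields diagonal entries (1,1,1,1).

Computing H_k = (kernel of ∂_k) / (image of ∂_{k+1}):

  H_0: rank C_0 − rank ∂_1 = 5 − 4 = 1, and the invariant factors of ∂_1 are all 1, so H_0 = Z.
  H_1: rank ker ∂_1 − rank ∂_2 = (5 − 4) − 0 = 1, and there is no ∂_2, so H_1 = Z.

(K is a triangulation of the circle S^1.)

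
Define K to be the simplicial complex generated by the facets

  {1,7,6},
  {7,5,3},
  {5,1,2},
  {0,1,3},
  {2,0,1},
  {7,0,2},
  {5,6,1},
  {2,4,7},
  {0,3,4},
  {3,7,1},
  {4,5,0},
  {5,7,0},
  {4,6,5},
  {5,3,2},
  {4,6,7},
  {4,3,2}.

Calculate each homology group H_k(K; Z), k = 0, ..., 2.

K has 8 vertices, 24 edges, 16 triangles.
rank ∂_0 = 0, rank ∂_1 = 7 ⇒ b_0 = 8 − 0 − 7 = 1; all invariant factors of ∂_1 are 1 so no torsion. So H_0 = Z.
rank ∂_1 = 7, rank ∂_2 = 15 ⇒ b_1 = 24 − 7 − 15 = 2; all invariant factors of ∂_2 are 1 so no torsion. So H_1 = Z^2.
rank ∂_2 = 15, rank ∂_3 = 0 ⇒ b_2 = 16 − 15 − 0 = 1. So H_2 = Z.

H_0 ≅ Z,  H_1 ≅ Z^2,  H_2 ≅ Z.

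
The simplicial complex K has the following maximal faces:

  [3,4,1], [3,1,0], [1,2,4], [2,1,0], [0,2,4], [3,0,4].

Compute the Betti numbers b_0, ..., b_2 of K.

b_0 = 1, b_1 = 0, b_2 = 1.

We work with the vertex ordering 0 < 1 < 2 < 3 < 4. The simplices of K, each written with vertices in increasing order, are:

  0-simplices (5): [0], [1], [2], [3], [4]
  1-simplices (9): [0,1], [0,2], [0,3], [0,4], [1,2], [1,3], [1,4], [2,4], [3,4]
  2-simplices (6): [0,1,2], [0,1,3], [0,2,4], [0,3,4], [1,2,4], [1,3,4]

giving chain groups C_0 ≅ Z^5, C_1 ≅ Z^9, C_2 ≅ Z^6.

Boundary ∂_1: C_1 → C_0 is given by ∂[p,q] = [q] − [p]. For instance
  ∂[0,1] = [1] − [0].
The 5×9 boundary matrix has rank 4 and Smith normal form diag(1,1,1,1).

∂_2: C_2 → C_1 maps a triangle to the signed sum of its edges. For instance
  ∂[0,2,4] = [2,4] − [0,4] + [0,2],
  ∂[1,3,4] = [3,4] − [1,4] + [1,3].
The 9×6 boundary matrix has rank 5 and Smith normal form diag(1,1,1,1,1).

Computing H_k = (kernel of ∂_k) / (image of ∂_{k+1}):

  H_0: rank C_0 − rank ∂_1 = 5 − 4 = 1, and the invariant factors of ∂_1 are all 1, so H_0 = Z.
  H_1: rank ker ∂_1 − rank ∂_2 = (9 − 4) − 5 = 0, and the invariant factors of ∂_2 are all 1, so H_1 = 0.
  H_2: rank ker ∂_2 − rank ∂_3 = (6 − 5) − 0 = 1, and there is no ∂_3, so H_2 = Z.

As a check, the Euler characteristic is 5 − 9 + 6 = 2, which agrees with 1 − 0 + 1 = 2.

Hence the Betti numbers are b_0 = 1, b_1 = 0, b_2 = 1.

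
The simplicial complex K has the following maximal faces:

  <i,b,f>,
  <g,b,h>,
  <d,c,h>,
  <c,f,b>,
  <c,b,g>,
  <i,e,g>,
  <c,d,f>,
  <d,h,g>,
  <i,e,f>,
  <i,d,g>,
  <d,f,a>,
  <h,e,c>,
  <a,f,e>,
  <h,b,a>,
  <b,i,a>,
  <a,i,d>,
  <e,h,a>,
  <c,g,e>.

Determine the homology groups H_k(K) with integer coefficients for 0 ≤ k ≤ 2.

Take the total order a < b < c < d < e < f < g < h < i on the vertex set. Then K (dimension 2) consists of the simplices:

  0-simplices (9): a, b, c, d, e, f, g, h, i
  1-simplices (27): ab, ad, ae, af, ah, ai, bc, bf, bg, bh, bi, cd, ce, cf, cg, ch, df, dg, dh, di, ef, eg, eh, ei, fi, gh, gi
  2-simplices (18): abh, abi, adf, adi, aef, aeh, bcf, bcg, bfi, bgh, cdf, cdh, ceg, ceh, dgh, dgi, efi, egi

so the chain groups are C_0 ≅ Z^9, C_1 ≅ Z^27, C_2 ≅ Z^18.

Boundary ∂_1: C_1 → C_0 is given by ∂[p,q] = [q] − [p]. For instance
  ∂bh = h − b.
As a 9×27 matrix over Z this has rank 8, with invariant factors (1,1,1,1,1,1,1,1).

The boundary map ∂_2: C_2 → C_1 sends each 2-simplex [p,q,r] to [q,r] − [p,r] + [p,q]. For instance
  ∂abi = bi − ai + ab,
  ∂dgi = gi − di + dg.
The resulting 27×18 matrix has rank 18, and its Smith normal form has invariant factors (1,1,1,1,1,1,1,1,1,1,1,1,1,1,1,1,1,2).

From H_k ≅ ker(∂_k) / im(∂_{k+1}) we obtain:

  H_0: rank C_0 − rank ∂_1 = 9 − 8 = 1, and the invariant factors of ∂_1 are all 1, so H_0 ≅ Z.
  H_1: rank ker ∂_1 − rank ∂_2 = (27 − 8) − 18 = 1, and ∂_2 has invariant factor 2 > 1, so H_1 ≅ Z ⊕ Z/2Z.
  H_2: rank ker ∂_2 − rank ∂_3 = (18 − 18) − 0 = 0, and there is no ∂_3, so H_2 ≅ 0.

As a check, the Euler characteristic is 9 − 27 + 18 = 0, which agrees with 1 − 1 + 0 = 0.

H_0 = Z,  H_1 = Z ⊕ Z/2Z,  H_2 = 0.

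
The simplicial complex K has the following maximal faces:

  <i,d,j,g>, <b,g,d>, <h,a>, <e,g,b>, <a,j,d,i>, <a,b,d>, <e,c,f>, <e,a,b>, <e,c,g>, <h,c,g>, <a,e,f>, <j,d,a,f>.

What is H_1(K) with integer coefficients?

H_1 = Z.

Order the vertices as a < b < c < d < e < f < g < h < i < j. Listing each simplex with vertices in this order, K has dimension 3 with simplices:

  0-simplices (10): a, b, c, d, e, f, g, h, i, j
  1-simplices (25): ab, ad, ae, af, ah, ai, aj, bd, be, bg, ce, cf, cg, ch, df, dg, di, dj, ef, eg, fj, gh, gi, gj, ij
  2-simplices (18): abd, abe, adf, adi, adj, aef, afj, aij, bdg, beg, cef, ceg, cgh, dfj, dgi, dgj, dij, gij
  3-simplices (3): adfj, adij, dgij

Hence C_0 ≅ Z^10, C_1 ≅ Z^25, C_2 ≅ Z^18, C_3 ≅ Z^3.

∂_1: C_1 → C_0 maps an edge to its endpoints' difference, ∂[p,q] = q − p. For instance
  ∂gj = j − g.
The resulting 10×25 matrix has rank 9, and its Smith normal form has invariant factors (1,1,1,1,1,1,1,1,1).

Boundary ∂_2: C_2 → C_1 sends each 2-simplex [p,q,r] to [q,r] − [p,r] + [p,q]. For instance
  ∂bdg = dg − bg + bd,
  ∂adi = di − ai + ad.
As a 25×18 matrix over Z this has rank 15, with invariant factors (1,1,1,1,1,1,1,1,1,1,1,1,1,1,1).

The boundary map ∂_3: C_3 → C_2 sends each 3-simplex σ to the alternating sum Σ_i (−1)^i (σ with its i-th vertex removed). For instance
  ∂dgij = gij − dij + dgj − dgi,
  ∂adij = dij − aij + adj − adi.
The resulting 18×3 matrix has rank 3, and its Smith normal form has invariant factors (1,1,1).

Now H_k = ker ∂_k / im ∂_{k+1}, so:

  H_1: rank ker ∂_1 − rank ∂_2 = (25 − 9) − 15 = 1, and the invariant factors of ∂_2 are all 1, so H_1 = Z.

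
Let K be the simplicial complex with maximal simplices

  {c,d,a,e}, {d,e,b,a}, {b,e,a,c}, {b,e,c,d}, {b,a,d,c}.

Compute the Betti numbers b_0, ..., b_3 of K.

We work with the vertex ordering a < b < c < d < e. The simplices of K, each written with vertices in increasing order, are:

  0-simplices (5): a, b, c, d, e
  1-simplices (10): ab, ac, ad, ae, bc, bd, be, cd, ce, de
  2-simplices (10): abc, abd, abe, acd, ace, ade, bcd, bce, bde, cde
  3-simplices (5): abcd, abce, abde, acde, bcde

so the chain groups are C_0 ≅ Z^5, C_1 ≅ Z^10, C_2 ≅ Z^10, C_3 ≅ Z^5.

∂_1: C_1 → C_0 is given by ∂[p,q] = [q] − [p].
The resulting 5×10 matrix has rank 4, and its Smith normal form has invariant factors (1,1,1,1).

∂_2: C_2 → C_1 maps a triangle to the signed sum of its edges. For instance
  ∂abd = bd − ad + ab,
  ∂acd = cd − ad + ac.
This gives a 10×10 integer matrix of rank 6; reducing to Smith normal form yields diagonal entries (1,1,1,1,1,1).

∂_3: C_3 → C_2 sends each 3-simplex σ to the alternating sum Σ_i (−1)^i (σ with its i-th vertex removed). For instance
  ∂abce = bce − ace + abe − abc,
  ∂abcd = bcd − acd + abd − abc.
The 10×5 boundary matrix has rank 4 and Smith normal form diag(1,1,1,1).

Now H_k = ker ∂_k / im ∂_{k+1}, so:

  H_0: rank C_0 − rank ∂_1 = 5 − 4 = 1, and the invariant factors of ∂_1 are all 1, so H_0 ≅ Z.
  H_1: rank ker ∂_1 − rank ∂_2 = (10 − 4) − 6 = 0, and the invariant factors of ∂_2 are all 1, so H_1 ≅ 0.
  H_2: rank ker ∂_2 − rank ∂_3 = (10 − 6) − 4 = 0, and the invariant factors of ∂_3 are all 1, so H_2 ≅ 0.
  H_3: rank ker ∂_3 − rank ∂_4 = (5 − 4) − 0 = 1, and there is no ∂_4, so H_3 ≅ Z.

Hence the Betti numbers are b_0 = 1, b_1 = 0, b_2 = 0, b_3 = 1.

b_0 = 1, b_1 = 0, b_2 = 0, b_3 = 1.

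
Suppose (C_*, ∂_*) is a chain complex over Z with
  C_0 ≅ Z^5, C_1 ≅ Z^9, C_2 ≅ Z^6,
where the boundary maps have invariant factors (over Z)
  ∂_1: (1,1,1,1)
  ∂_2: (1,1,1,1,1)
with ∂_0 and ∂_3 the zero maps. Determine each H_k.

H_0 ≅ Z,  H_1 = 0,  H_2 ≅ Z.

H_0: b_0 = 5 − 0 − 4 = 1; torsion from ∂_1 factors > 1: none. So H_0 ≅ Z.
H_1: b_1 = 9 − 4 − 5 = 0; torsion from ∂_2 factors > 1: none. So H_1 ≅ 0.
H_2: b_2 = 6 − 5 − 0 = 1; torsion from ∂_3 factors > 1: none. So H_2 ≅ Z.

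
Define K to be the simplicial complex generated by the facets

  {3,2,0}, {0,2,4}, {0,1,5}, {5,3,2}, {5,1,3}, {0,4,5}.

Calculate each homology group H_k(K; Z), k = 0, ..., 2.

H_0 = Z,  H_1 = Z,  H_2 = 0.

K has 6 vertices, 12 edges, 6 triangles.
rank ∂_0 = 0, rank ∂_1 = 5 ⇒ b_0 = 6 − 0 − 5 = 1; all invariant factors of ∂_1 are 1 so no torsion. So H_0 ≅ Z.
rank ∂_1 = 5, rank ∂_2 = 6 ⇒ b_1 = 12 − 5 − 6 = 1; all invariant factors of ∂_2 are 1 so no torsion. So H_1 ≅ Z.
rank ∂_2 = 6, rank ∂_3 = 0 ⇒ b_2 = 6 − 6 − 0 = 0. So H_2 ≅ 0.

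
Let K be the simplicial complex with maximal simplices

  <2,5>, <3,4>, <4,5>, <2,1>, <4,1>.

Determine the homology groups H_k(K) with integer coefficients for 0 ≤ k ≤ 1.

Take the total order 1 < 2 < 3 < 4 < 5 on the vertex set. Then K (dimension 1) consists of the simplices:

  0-simplices (5): [1], [2], [3], [4], [5]
  1-simplices (5): [1,2], [1,4], [2,5], [3,4], [4,5]

giving chain groups C_0 ≅ Z^5, C_1 ≅ Z^5.

∂_1: C_1 → C_0 sends each edge [p,q] (with p < q) to q − p. For instance
  ∂[2,5] = [5] − [2].
As a 5×5 matrix over Z this has rank 4, with invariant factors (1,1,1,1).

Computing H_k = (kernel of ∂_k) / (image of ∂_{k+1}):

  H_0: rank C_0 − rank ∂_1 = 5 − 4 = 1, and the invariant factors of ∂_1 are all 1, so H_0 = Z.
  H_1: rank ker ∂_1 − rank ∂_2 = (5 − 4) − 0 = 1, and there is no ∂_2, so H_1 = Z.

As a check, the Euler characteristic is 5 − 5 = 0, which agrees with 1 − 1 = 0.

H_0 ≅ Z,  H_1 ≅ Z.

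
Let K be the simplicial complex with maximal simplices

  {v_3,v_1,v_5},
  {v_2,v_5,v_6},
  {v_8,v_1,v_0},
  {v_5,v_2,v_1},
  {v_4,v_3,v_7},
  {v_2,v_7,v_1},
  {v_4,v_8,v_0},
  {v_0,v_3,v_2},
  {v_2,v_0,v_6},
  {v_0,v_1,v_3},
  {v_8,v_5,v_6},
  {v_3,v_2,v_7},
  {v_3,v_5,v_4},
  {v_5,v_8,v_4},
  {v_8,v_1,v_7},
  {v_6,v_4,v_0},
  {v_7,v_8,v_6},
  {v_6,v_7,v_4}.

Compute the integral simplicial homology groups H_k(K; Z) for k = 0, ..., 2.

We work with the vertex ordering v_0 < v_1 < v_2 < v_3 < v_4 < v_5 < v_6 < v_7 < v_8. The simplices of K, each written with vertices in increasing order, are:

  0-simplices (9): [v_0], [v_1], [v_2], [v_3], [v_4], [v_5], [v_6], [v_7], [v_8]
  1-simplices (27): (27 of them)
  2-simplices (18): (18 of them)

so the chain groups are C_0 ≅ Z^9, C_1 ≅ Z^27, C_2 ≅ Z^18.

The boundary map ∂_1: C_1 → C_0 sends each edge [p,q] (with p < q) to q − p.
The resulting 9×27 matrix has rank 8, and its Smith normal form has invariant factors (1,1,1,1,1,1,1,1).

The boundary map ∂_2: C_2 → C_1 sends each 2-simplex [p,q,r] to [q,r] − [p,r] + [p,q]. For instance
  ∂[v_0,v_4,v_6] = [v_4,v_6] − [v_0,v_6] + [v_0,v_4],
  ∂[v_0,v_1,v_8] = [v_1,v_8] − [v_0,v_8] + [v_0,v_1].
This gives a 27×18 integer matrix of rank 18; reducing to Smith normal form yields diagonal entries (1,1,1,1,1,1,1,1,1,1,1,1,1,1,1,1,1,2).

Now H_k = ker ∂_k / im ∂_{k+1}, so:

  H_0: rank C_0 − rank ∂_1 = 9 − 8 = 1, and the invariant factors of ∂_1 are all 1, so H_0 ≅ Z.
  H_1: rank ker ∂_1 − rank ∂_2 = (27 − 8) − 18 = 1, and ∂_2 has invariant factor 2 > 1, so H_1 ≅ Z ⊕ Z/2Z.
  H_2: rank ker ∂_2 − rank ∂_3 = (18 − 18) − 0 = 0, and there is no ∂_3, so H_2 ≅ 0.

H_0 = Z,  H_1 = Z ⊕ Z/2Z,  H_2 = 0.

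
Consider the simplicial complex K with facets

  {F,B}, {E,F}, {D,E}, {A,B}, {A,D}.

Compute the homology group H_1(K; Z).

H_1 ≅ Z.

We work with the vertex ordering A < B < D < E < F. The simplices of K, each written with vertices in increasing order, are:

  0-simplices (5): A, B, D, E, F
  1-simplices (5): AB, AD, BF, DE, EF

Hence C_0 ≅ Z^5, C_1 ≅ Z^5.

The boundary map ∂_1: C_1 → C_0 is given by ∂[p,q] = [q] − [p].
The 5×5 boundary matrix has rank 4 and Smith normal form diag(1,1,1,1).

From H_k ≅ ker(∂_k) / im(∂_{k+1}) we obtain:

  H_1: rank ker ∂_1 − rank ∂_2 = (5 − 4) − 0 = 1, and there is no ∂_2, so H_1 ≅ Z.

(K is a triangulation of the circle S^1.)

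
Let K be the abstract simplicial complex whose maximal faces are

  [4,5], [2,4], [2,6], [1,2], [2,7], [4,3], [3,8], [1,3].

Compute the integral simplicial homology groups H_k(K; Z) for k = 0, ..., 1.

H_0 = Z,  H_1 = Z.

K has 8 vertices, 8 edges.
rank ∂_0 = 0, rank ∂_1 = 7 ⇒ b_0 = 8 − 0 − 7 = 1; all invariant factors of ∂_1 are 1 so no torsion. So H_0 = Z.
rank ∂_1 = 7, rank ∂_2 = 0 ⇒ b_1 = 8 − 7 − 0 = 1. So H_1 = Z.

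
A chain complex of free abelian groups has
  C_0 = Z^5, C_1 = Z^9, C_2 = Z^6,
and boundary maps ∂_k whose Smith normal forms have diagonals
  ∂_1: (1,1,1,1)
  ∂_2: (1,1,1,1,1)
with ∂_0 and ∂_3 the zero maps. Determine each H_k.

H_0 ≅ Z,  H_1 = 0,  H_2 ≅ Z.

H_0: b_0 = 5 − 0 − 4 = 1; torsion from ∂_1 factors > 1: none. So H_0 ≅ Z.
H_1: b_1 = 9 − 4 − 5 = 0; torsion from ∂_2 factors > 1: none. So H_1 ≅ 0.
H_2: b_2 = 6 − 5 − 0 = 1; torsion from ∂_3 factors > 1: none. So H_2 ≅ Z.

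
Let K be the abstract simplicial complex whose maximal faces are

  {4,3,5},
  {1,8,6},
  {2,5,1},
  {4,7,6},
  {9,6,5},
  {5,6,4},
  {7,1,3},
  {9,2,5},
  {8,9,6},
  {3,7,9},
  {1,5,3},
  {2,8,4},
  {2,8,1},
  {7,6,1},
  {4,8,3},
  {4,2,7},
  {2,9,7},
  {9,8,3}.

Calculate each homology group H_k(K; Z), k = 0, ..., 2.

H_0 = Z,  H_1 = Z^2,  H_2 = Z.

Fix the vertex order 1 < 2 < 3 < 4 < 5 < 6 < 7 < 8 < 9 and write every simplex with vertices in increasing order. Then dim K = 2 and the simplices of K are:

  0-simplices (9): [1], [2], [3], [4], [5], [6], [7], [8], [9]
  1-simplices (27): (27 of them)
  2-simplices (18): [1,2,5], [1,2,8], [1,3,5], [1,3,7], [1,6,7], [1,6,8], [2,4,7], [2,4,8], [2,5,9], [2,7,9], [3,4,5], [3,4,8], [3,7,9], [3,8,9], [4,5,6], [4,6,7], [5,6,9], [6,8,9]

giving chain groups C_0 ≅ Z^9, C_1 ≅ Z^27, C_2 ≅ Z^18.

Boundary ∂_1: C_1 → C_0 is given by ∂[p,q] = [q] − [p]. For instance
  ∂[5,6] = [6] − [5].
The resulting 9×27 matrix has rank 8, and its Smith normal form has invariant factors (1,1,1,1,1,1,1,1).

∂_2: C_2 → C_1 sends each 2-simplex [p,q,r] to [q,r] − [p,r] + [p,q]. For instance
  ∂[3,4,8] = [4,8] − [3,8] + [3,4],
  ∂[1,6,8] = [6,8] − [1,8] + [1,6].
This gives a 27×18 integer matrix of rank 17; reducing to Smith normal form yields diagonal entries (1,1,1,1,1,1,1,1,1,1,1,1,1,1,1,1,1).

Computing H_k = (kernel of ∂_k) / (image of ∂_{k+1}):

  H_0: rank C_0 − rank ∂_1 = 9 − 8 = 1, and the invariant factors of ∂_1 are all 1, so H_0 = Z.
  H_1: rank ker ∂_1 − rank ∂_2 = (27 − 8) − 17 = 2, and the invariant factors of ∂_2 are all 1, so H_1 = Z^2.
  H_2: rank ker ∂_2 − rank ∂_3 = (18 − 17) − 0 = 1, and there is no ∂_3, so H_2 = Z.

As a check, the Euler characteristic is 9 − 27 + 18 = 0, which agrees with 1 − 2 + 1 = 0.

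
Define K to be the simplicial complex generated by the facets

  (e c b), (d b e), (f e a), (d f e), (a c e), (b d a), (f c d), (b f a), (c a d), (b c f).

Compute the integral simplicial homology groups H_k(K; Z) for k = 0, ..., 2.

H_0 ≅ Z,  H_1 ≅ Z/2Z,  H_2 = 0.

K has 6 vertices, 15 edges, 10 triangles.
rank ∂_0 = 0, rank ∂_1 = 5 ⇒ b_0 = 6 − 0 − 5 = 1; all invariant factors of ∂_1 are 1 so no torsion. So H_0 = Z.
rank ∂_1 = 5, rank ∂_2 = 10 ⇒ b_1 = 15 − 5 − 10 = 0; ∂_2 has invariant factor(s) [2] giving torsion. So H_1 = Z/2Z.
rank ∂_2 = 10, rank ∂_3 = 0 ⇒ b_2 = 10 − 10 − 0 = 0. So H_2 = 0.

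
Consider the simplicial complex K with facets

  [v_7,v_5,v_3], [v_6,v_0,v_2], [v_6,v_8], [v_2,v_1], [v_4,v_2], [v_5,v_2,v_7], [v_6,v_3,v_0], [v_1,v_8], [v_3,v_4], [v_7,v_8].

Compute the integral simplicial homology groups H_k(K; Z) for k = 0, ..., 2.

H_0 ≅ Z,  H_1 ≅ Z^4,  H_2 = 0.

Take the total order v_0 < v_1 < v_2 < v_3 < v_4 < v_5 < v_6 < v_7 < v_8 on the vertex set. Then K (dimension 2) consists of the simplices:

  0-simplices (9): [v_0], [v_1], [v_2], [v_3], [v_4], [v_5], [v_6], [v_7], [v_8]
  1-simplices (16): (16 of them)
  2-simplices (4): [v_0,v_2,v_6], [v_0,v_3,v_6], [v_2,v_5,v_7], [v_3,v_5,v_7]

Hence C_0 ≅ Z^9, C_1 ≅ Z^16, C_2 ≅ Z^4.

The boundary map ∂_1: C_1 → C_0 is given by ∂[p,q] = [q] − [p].
As a 9×16 matrix over Z this has rank 8, with invariant factors (1,1,1,1,1,1,1,1).

∂_2: C_2 → C_1 acts by ∂[p,q,r] = [q,r] − [p,r] + [p,q]. For instance
  ∂[v_3,v_5,v_7] = [v_5,v_7] − [v_3,v_7] + [v_3,v_5],
  ∂[v_2,v_5,v_7] = [v_5,v_7] − [v_2,v_7] + [v_2,v_5].
The 16×4 boundary matrix has rank 4 and Smith normal form diag(1,1,1,1).

Reading off H_k = ker ∂_k / im ∂_{k+1}:

  H_0: rank C_0 − rank ∂_1 = 9 − 8 = 1, and the invariant factors of ∂_1 are all 1, so H_0 ≅ Z.
  H_1: rank ker ∂_1 − rank ∂_2 = (16 − 8) − 4 = 4, and the invariant factors of ∂_2 are all 1, so H_1 ≅ Z^4.
  H_2: rank ker ∂_2 − rank ∂_3 = (4 − 4) − 0 = 0, and there is no ∂_3, so H_2 ≅ 0.

As a check, the Euler characteristic is 9 − 16 + 4 = -3, which agrees with 1 − 4 + 0 = -3.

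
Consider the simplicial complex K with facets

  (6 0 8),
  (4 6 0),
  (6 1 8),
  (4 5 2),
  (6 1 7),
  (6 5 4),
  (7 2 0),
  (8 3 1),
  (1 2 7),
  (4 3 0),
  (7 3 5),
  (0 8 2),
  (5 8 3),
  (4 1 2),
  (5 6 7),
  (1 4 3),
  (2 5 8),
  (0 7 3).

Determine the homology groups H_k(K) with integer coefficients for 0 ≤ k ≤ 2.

Fix the vertex order 0 < 1 < 2 < 3 < 4 < 5 < 6 < 7 < 8 and write every simplex with vertices in increasing order. Then dim K = 2 and the simplices of K are:

  0-simplices (9): [0], [1], [2], [3], [4], [5], [6], [7], [8]
  1-simplices (27): (27 of them)
  2-simplices (18): [0,2,7], [0,2,8], [0,3,4], [0,3,7], [0,4,6], [0,6,8], [1,2,4], [1,2,7], [1,3,4], [1,3,8], [1,6,7], [1,6,8], [2,4,5], [2,5,8], [3,5,7], [3,5,8], [4,5,6], [5,6,7]

Hence C_0 ≅ Z^9, C_1 ≅ Z^27, C_2 ≅ Z^18.

The boundary map ∂_1: C_1 → C_0 maps an edge to its endpoints' difference, ∂[p,q] = q − p.
As a 9×27 matrix over Z this has rank 8, with invariant factors (1,1,1,1,1,1,1,1).

Boundary ∂_2: C_2 → C_1 acts by ∂[p,q,r] = [q,r] − [p,r] + [p,q]. For instance
  ∂[4,5,6] = [5,6] − [4,6] + [4,5],
  ∂[0,3,4] = [3,4] − [0,4] + [0,3].
The 27×18 boundary matrix has rank 17 and Smith normal form diag(1,1,1,1,1,1,1,1,1,1,1,1,1,1,1,1,1).

Computing H_k = (kernel of ∂_k) / (image of ∂_{k+1}):

  H_0: rank C_0 − rank ∂_1 = 9 − 8 = 1, and the invariant factors of ∂_1 are all 1, so H_0 ≅ Z.
  H_1: rank ker ∂_1 − rank ∂_2 = (27 − 8) − 17 = 2, and the invariant factors of ∂_2 are all 1, so H_1 ≅ Z^2.
  H_2: rank ker ∂_2 − rank ∂_3 = (18 − 17) − 0 = 1, and there is no ∂_3, so H_2 ≅ Z.

(K is a triangulation of the torus T^2.)

H_0 ≅ Z,  H_1 ≅ Z^2,  H_2 ≅ Z.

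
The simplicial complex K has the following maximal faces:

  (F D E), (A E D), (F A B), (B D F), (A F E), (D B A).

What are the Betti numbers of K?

b_0 = 1, b_1 = 0, b_2 = 1.

Fix the vertex order A < B < D < E < F and write every simplex with vertices in increasing order. Then dim K = 2 and the simplices of K are:

  0-simplices (5): A, B, D, E, F
  1-simplices (9): AB, AD, AE, AF, BD, BF, DE, DF, EF
  2-simplices (6): ABD, ABF, ADE, AEF, BDF, DEF

giving chain groups C_0 ≅ Z^5, C_1 ≅ Z^9, C_2 ≅ Z^6.

∂_1: C_1 → C_0 sends each edge [p,q] (with p < q) to q − p.
This gives a 5×9 integer matrix of rank 4; reducing to Smith normal form yields diagonal entries (1,1,1,1).

The boundary map ∂_2: C_2 → C_1 sends each 2-simplex [p,q,r] to [q,r] − [p,r] + [p,q]. For instance
  ∂DEF = EF − DF + DE,
  ∂ABF = BF − AF + AB.
The resulting 9×6 matrix has rank 5, and its Smith normal form has invariant factors (1,1,1,1,1).

Now H_k = ker ∂_k / im ∂_{k+1}, so:

  H_0: rank C_0 − rank ∂_1 = 5 − 4 = 1, and the invariant factors of ∂_1 are all 1, so H_0 = Z.
  H_1: rank ker ∂_1 − rank ∂_2 = (9 − 4) − 5 = 0, and the invariant factors of ∂_2 are all 1, so H_1 = 0.
  H_2: rank ker ∂_2 − rank ∂_3 = (6 − 5) − 0 = 1, and there is no ∂_3, so H_2 = Z.

(K is a triangulation of the 2-sphere S^2.)

Hence the Betti numbers are b_0 = 1, b_1 = 0, b_2 = 1.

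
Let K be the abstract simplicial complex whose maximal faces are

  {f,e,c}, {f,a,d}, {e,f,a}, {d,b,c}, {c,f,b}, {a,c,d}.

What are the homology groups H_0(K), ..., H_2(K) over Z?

We work with the vertex ordering a < b < c < d < e < f. The simplices of K, each written with vertices in increasing order, are:

  0-simplices (6): a, b, c, d, e, f
  1-simplices (12): ac, ad, ae, af, bc, bd, bf, cd, ce, cf, df, ef
  2-simplices (6): acd, adf, aef, bcd, bcf, cef

giving chain groups C_0 ≅ Z^6, C_1 ≅ Z^12, C_2 ≅ Z^6.

∂_1: C_1 → C_0 maps an edge to its endpoints' difference, ∂[p,q] = q − p. For instance
  ∂ce = e − c.
As a 6×12 matrix over Z this has rank 5, with invariant factors (1,1,1,1,1).

The boundary map ∂_2: C_2 → C_1 sends each 2-simplex [p,q,r] to [q,r] − [p,r] + [p,q]. For instance
  ∂bcf = cf − bf + bc,
  ∂acd = cd − ad + ac.
The resulting 12×6 matrix has rank 6, and its Smith normal form has invariant factors (1,1,1,1,1,1).

Now H_k = ker ∂_k / im ∂_{k+1}, so:

  H_0: rank C_0 − rank ∂_1 = 6 − 5 = 1, and the invariant factors of ∂_1 are all 1, so H_0 ≅ Z.
  H_1: rank ker ∂_1 − rank ∂_2 = (12 − 5) − 6 = 1, and the invariant factors of ∂_2 are all 1, so H_1 ≅ Z.
  H_2: rank ker ∂_2 − rank ∂_3 = (6 − 6) − 0 = 0, and there is no ∂_3, so H_2 ≅ 0.

As a check, the Euler characteristic is 6 − 12 + 6 = 0, which agrees with 1 − 1 + 0 = 0.
(K is a triangulation of the cylinder S^1 x I.)

H_0 ≅ Z,  H_1 ≅ Z,  H_2 = 0.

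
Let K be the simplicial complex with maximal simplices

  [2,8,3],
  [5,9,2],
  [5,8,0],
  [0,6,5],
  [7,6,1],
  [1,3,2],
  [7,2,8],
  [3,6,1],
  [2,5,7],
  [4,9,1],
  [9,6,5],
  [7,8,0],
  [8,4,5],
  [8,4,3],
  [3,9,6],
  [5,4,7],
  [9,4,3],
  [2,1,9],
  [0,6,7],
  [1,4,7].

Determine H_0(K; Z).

Fix the vertex order 0 < 1 < 2 < 3 < 4 < 5 < 6 < 7 < 8 < 9 and write every simplex with vertices in increasing order. Then dim K = 2 and the simplices of K are:

  0-simplices (10): [0], [1], [2], [3], [4], [5], [6], [7], [8], [9]
  1-simplices (30): (30 of them)
  2-simplices (20): (20 of them)

so the chain groups are C_0 ≅ Z^10, C_1 ≅ Z^30, C_2 ≅ Z^20.

∂_1: C_1 → C_0 is given by ∂[p,q] = [q] − [p]. For instance
  ∂[2,3] = [3] − [2].
As a 10×30 matrix over Z this has rank 9, with invariant factors (1,1,1,1,1,1,1,1,1).

Boundary ∂_2: C_2 → C_1 acts by ∂[p,q,r] = [q,r] − [p,r] + [p,q]. For instance
  ∂[4,5,8] = [5,8] − [4,8] + [4,5],
  ∂[5,6,9] = [6,9] − [5,9] + [5,6].
The 30×20 boundary matrix has rank 20 and Smith normal form diag(1,1,1,1,1,1,1,1,1,1,1,1,1,1,1,1,1,1,1,2).

From H_k ≅ ker(∂_k) / im(∂_{k+1}) we obtain:

  H_0: rank C_0 − rank ∂_1 = 10 − 9 = 1, and the invariant factors of ∂_1 are all 1, so H_0 = Z.

(K is a triangulation of the Klein bottle.)

H_0 ≅ Z.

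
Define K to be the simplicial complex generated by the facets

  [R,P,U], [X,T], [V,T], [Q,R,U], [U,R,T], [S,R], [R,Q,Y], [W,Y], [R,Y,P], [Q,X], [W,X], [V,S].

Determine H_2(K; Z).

Order the vertices as P < Q < R < S < T < U < V < W < X < Y. Listing each simplex with vertices in this order, K has dimension 2 with simplices:

  0-simplices (10): P, Q, R, S, T, U, V, W, X, Y
  1-simplices (17): PR, PU, PY, QR, QU, QX, QY, RS, RT, RU, RY, SV, TU, TV, TX, WX, WY
  2-simplices (5): PRU, PRY, QRU, QRY, RTU

giving chain groups C_0 ≅ Z^10, C_1 ≅ Z^17, C_2 ≅ Z^5.

∂_1: C_1 → C_0 sends each edge [p,q] (with p < q) to q − p.
As a 10×17 matrix over Z this has rank 9, with invariant factors (1,1,1,1,1,1,1,1,1).

∂_2: C_2 → C_1 sends each 2-simplex [p,q,r] to [q,r] − [p,r] + [p,q]. For instance
  ∂QRY = RY − QY + QR,
  ∂QRU = RU − QU + QR.
As a 17×5 matrix over Z this has rank 5, with invariant factors (1,1,1,1,1).

Reading off H_k = ker ∂_k / im ∂_{k+1}:

  H_2: rank ker ∂_2 − rank ∂_3 = (5 − 5) − 0 = 0, and there is no ∂_3, so H_2 = 0.

H_2 ≅ 0.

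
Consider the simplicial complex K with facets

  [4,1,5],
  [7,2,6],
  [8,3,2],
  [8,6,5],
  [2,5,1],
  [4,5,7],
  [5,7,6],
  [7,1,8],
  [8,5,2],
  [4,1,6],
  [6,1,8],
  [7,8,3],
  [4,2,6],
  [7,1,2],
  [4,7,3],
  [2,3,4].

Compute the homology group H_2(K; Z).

Take the total order 1 < 2 < 3 < 4 < 5 < 6 < 7 < 8 on the vertex set. Then K (dimension 2) consists of the simplices:

  0-simplices (8): [1], [2], [3], [4], [5], [6], [7], [8]
  1-simplices (24): (24 of them)
  2-simplices (16): [1,2,5], [1,2,7], [1,4,5], [1,4,6], [1,6,8], [1,7,8], [2,3,4], [2,3,8], [2,4,6], [2,5,8], [2,6,7], [3,4,7], [3,7,8], [4,5,7], [5,6,7], [5,6,8]

giving chain groups C_0 ≅ Z^8, C_1 ≅ Z^24, C_2 ≅ Z^16.

The boundary map ∂_1: C_1 → C_0 is given by ∂[p,q] = [q] − [p]. For instance
  ∂[2,5] = [5] − [2].
The resulting 8×24 matrix has rank 7, and its Smith normal form has invariant factors (1,1,1,1,1,1,1).

Boundary ∂_2: C_2 → C_1 maps a triangle to the signed sum of its edges. For instance
  ∂[1,4,5] = [4,5] − [1,5] + [1,4],
  ∂[1,2,7] = [2,7] − [1,7] + [1,2].
The resulting 24×16 matrix has rank 15, and its Smith normal form has invariant factors (1,1,1,1,1,1,1,1,1,1,1,1,1,1,1).

Now H_k = ker ∂_k / im ∂_{k+1}, so:

  H_2: rank ker ∂_2 − rank ∂_3 = (16 − 15) − 0 = 1, and there is no ∂_3, so H_2 = Z.

H_2 = Z.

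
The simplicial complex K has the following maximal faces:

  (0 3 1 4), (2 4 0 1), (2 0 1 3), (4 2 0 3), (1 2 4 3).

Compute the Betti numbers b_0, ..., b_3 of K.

Take the total order 0 < 1 < 2 < 3 < 4 on the vertex set. Then K (dimension 3) consists of the simplices:

  0-simplices (5): [0], [1], [2], [3], [4]
  1-simplices (10): [0,1], [0,2], [0,3], [0,4], [1,2], [1,3], [1,4], [2,3], [2,4], [3,4]
  2-simplices (10): [0,1,2], [0,1,3], [0,1,4], [0,2,3], [0,2,4], [0,3,4], [1,2,3], [1,2,4], [1,3,4], [2,3,4]
  3-simplices (5): [0,1,2,3], [0,1,2,4], [0,1,3,4], [0,2,3,4], [1,2,3,4]

giving chain groups C_0 ≅ Z^5, C_1 ≅ Z^10, C_2 ≅ Z^10, C_3 ≅ Z^5.

∂_1: C_1 → C_0 sends each edge [p,q] (with p < q) to q − p. For instance
  ∂[0,3] = [3] − [0].
The resulting 5×10 matrix has rank 4, and its Smith normal form has invariant factors (1,1,1,1).

The boundary map ∂_2: C_2 → C_1 maps a triangle to the signed sum of its edges. For instance
  ∂[1,2,3] = [2,3] − [1,3] + [1,2],
  ∂[0,2,4] = [2,4] − [0,4] + [0,2].
The 10×10 boundary matrix has rank 6 and Smith normal form diag(1,1,1,1,1,1).

Boundary ∂_3: C_3 → C_2 sends each 3-simplex σ to the alternating sum Σ_i (−1)^i (σ with its i-th vertex removed). For instance
  ∂[1,2,3,4] = [2,3,4] − [1,3,4] + [1,2,4] − [1,2,3],
  ∂[0,2,3,4] = [2,3,4] − [0,3,4] + [0,2,4] − [0,2,3].
This gives a 10×5 integer matrix of rank 4; reducing to Smith normal form yields diagonal entries (1,1,1,1).

From H_k ≅ ker(∂_k) / im(∂_{k+1}) we obtain:

  H_0: rank C_0 − rank ∂_1 = 5 − 4 = 1, and the invariant factors of ∂_1 are all 1, so H_0 = Z.
  H_1: rank ker ∂_1 − rank ∂_2 = (10 − 4) − 6 = 0, and the invariant factors of ∂_2 are all 1, so H_1 = 0.
  H_2: rank ker ∂_2 − rank ∂_3 = (10 − 6) − 4 = 0, and the invariant factors of ∂_3 are all 1, so H_2 = 0.
  H_3: rank ker ∂_3 − rank ∂_4 = (5 − 4) − 0 = 1, and there is no ∂_4, so H_3 = Z.

Hence the Betti numbers are b_0 = 1, b_1 = 0, b_2 = 0, b_3 = 1.

b_0 = 1, b_1 = 0, b_2 = 0, b_3 = 1.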